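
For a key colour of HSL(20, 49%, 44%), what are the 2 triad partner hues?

140° and 260°

20 + 120 = 140°
20 + 240 = 260°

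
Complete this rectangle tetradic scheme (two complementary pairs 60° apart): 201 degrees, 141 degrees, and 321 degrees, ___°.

A rectangular tetradic uses two complementary pairs 60° apart: offsets 0°, 60°, 180°, 240°.
Among {141°, 201°, 321°}, 141° and 321° are a 180° pair.
The remaining hue 201° needs its own complement: 201 + 180 = 381 → 381 − 360 = 21°

21°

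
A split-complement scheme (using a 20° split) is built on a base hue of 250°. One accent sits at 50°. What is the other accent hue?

Split-complementary hues sit 20° either side of the complement.
Complement of the base 250°: 250 + 180 = 430 → 430 − 360 = 70°
The given accent 50° is 20° one side of 70°; the other accent sits 20° the other side: 70 + 20 = 90°

90°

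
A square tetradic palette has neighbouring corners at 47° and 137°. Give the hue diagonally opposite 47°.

227°

A square tetradic scheme places four hues 90° apart; opposite corners are 180° apart.
47 + 180 = 227°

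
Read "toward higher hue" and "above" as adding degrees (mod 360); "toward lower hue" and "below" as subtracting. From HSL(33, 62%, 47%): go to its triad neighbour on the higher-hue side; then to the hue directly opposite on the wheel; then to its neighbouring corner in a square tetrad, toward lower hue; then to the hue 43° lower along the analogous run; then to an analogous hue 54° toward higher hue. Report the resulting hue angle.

33 + 120 = 153°   (triadic ↑)
153 + 180 = 333°   (complement)
333 − 90 = 243°   (square ↓)
243 − 43 = 200°   (analog 43° ↓)
200 + 54 = 254°   (analog 54° ↑)

254°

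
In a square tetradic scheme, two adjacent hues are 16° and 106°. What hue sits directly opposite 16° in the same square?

196°

A square tetradic scheme places four hues 90° apart; opposite corners are 180° apart.
16 + 180 = 196°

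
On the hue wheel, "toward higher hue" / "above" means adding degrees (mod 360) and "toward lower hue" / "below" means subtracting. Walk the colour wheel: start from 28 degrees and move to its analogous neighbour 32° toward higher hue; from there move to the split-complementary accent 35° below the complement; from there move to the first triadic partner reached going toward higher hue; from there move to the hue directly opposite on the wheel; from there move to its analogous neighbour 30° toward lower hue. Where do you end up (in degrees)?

115°

analog 32° ↑ +32°: 28 + 32 = 60°
split-comp 35° ↓ +145°: 60 + 145 = 205°
triadic ↑ +120°: 205 + 120 = 325°
complement +180°: 325 + 180 = 505 → 505 − 360 = 145°
analog 30° ↓ −30°: 145 − 30 = 115°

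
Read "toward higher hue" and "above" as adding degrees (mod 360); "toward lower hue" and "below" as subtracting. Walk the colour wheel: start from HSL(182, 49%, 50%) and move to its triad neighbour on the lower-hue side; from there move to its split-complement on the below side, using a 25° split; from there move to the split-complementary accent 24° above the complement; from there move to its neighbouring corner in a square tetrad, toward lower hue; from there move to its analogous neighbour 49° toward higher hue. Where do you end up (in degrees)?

−120° (triadic ↓): 182 − 120 = 62°
+155° (split-comp 25° ↓): 62 + 155 = 217°
+204° (split-comp 24° ↑): 217 + 204 = 421 → 421 − 360 = 61°
−90° (square ↓): 61 − 90 = -29 → -29 + 360 = 331°
+49° (analog 49° ↑): 331 + 49 = 380 → 380 − 360 = 20°

20°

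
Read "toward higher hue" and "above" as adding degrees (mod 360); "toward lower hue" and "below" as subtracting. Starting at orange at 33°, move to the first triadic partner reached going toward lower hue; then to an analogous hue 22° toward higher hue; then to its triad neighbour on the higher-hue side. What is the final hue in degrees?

−120° (triadic ↓): 33 − 120 = -87 → -87 + 360 = 273°
+22° (analog 22° ↑): 273 + 22 = 295°
+120° (triadic ↑): 295 + 120 = 415 → 415 − 360 = 55°

55°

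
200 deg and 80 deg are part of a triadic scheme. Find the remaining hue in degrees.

A triad places three hues 120° apart.
The full set through 80° is {80°, 200°, 320°}.
Given {80°, 200°}, the missing hue is 320°.

320°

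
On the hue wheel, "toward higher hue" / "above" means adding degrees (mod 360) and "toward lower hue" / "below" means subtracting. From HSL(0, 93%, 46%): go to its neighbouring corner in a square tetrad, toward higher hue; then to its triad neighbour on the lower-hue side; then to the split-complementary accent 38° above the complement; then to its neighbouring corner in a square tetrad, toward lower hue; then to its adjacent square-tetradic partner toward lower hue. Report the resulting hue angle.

+90° (square ↑): 0 + 90 = 90°
−120° (triadic ↓): 90 − 120 = -30 → -30 + 360 = 330°
+218° (split-comp 38° ↑): 330 + 218 = 548 → 548 − 360 = 188°
−90° (square ↓): 188 − 90 = 98°
−90° (square ↓): 98 − 90 = 8°

8°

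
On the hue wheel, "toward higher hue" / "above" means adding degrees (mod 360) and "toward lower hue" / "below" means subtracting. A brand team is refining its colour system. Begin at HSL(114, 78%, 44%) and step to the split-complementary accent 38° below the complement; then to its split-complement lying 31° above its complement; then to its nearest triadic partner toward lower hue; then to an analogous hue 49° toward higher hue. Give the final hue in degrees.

36°

114 + 142 = 256°   (split-comp 38° ↓)
256 + 211 = 467 → 467 − 360 = 107°   (split-comp 31° ↑)
107 − 120 = -13 → -13 + 360 = 347°   (triadic ↓)
347 + 49 = 396 → 396 − 360 = 36°   (analog 49° ↑)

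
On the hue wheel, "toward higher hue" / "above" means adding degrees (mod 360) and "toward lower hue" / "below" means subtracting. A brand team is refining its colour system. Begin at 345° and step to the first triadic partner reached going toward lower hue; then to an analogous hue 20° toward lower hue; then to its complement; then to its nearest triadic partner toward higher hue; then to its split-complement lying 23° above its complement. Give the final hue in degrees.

triadic ↓ −120°: 345 − 120 = 225°
analog 20° ↓ −20°: 225 − 20 = 205°
complement +180°: 205 + 180 = 385 → 385 − 360 = 25°
triadic ↑ +120°: 25 + 120 = 145°
split-comp 23° ↑ +203°: 145 + 203 = 348°

348°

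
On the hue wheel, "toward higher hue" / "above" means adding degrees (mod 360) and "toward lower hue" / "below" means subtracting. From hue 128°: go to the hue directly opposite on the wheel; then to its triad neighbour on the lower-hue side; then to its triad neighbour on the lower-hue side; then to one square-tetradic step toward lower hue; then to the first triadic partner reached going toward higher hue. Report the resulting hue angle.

98°

complement +180°: 128 + 180 = 308°
triadic ↓ −120°: 308 − 120 = 188°
triadic ↓ −120°: 188 − 120 = 68°
square ↓ −90°: 68 − 90 = -22 → -22 + 360 = 338°
triadic ↑ +120°: 338 + 120 = 458 → 458 − 360 = 98°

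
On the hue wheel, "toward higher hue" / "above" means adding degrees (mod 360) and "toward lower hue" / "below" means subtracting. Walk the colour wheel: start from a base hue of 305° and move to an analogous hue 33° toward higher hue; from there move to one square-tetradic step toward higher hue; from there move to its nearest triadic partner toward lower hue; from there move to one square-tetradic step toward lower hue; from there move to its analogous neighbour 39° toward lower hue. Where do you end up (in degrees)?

analog 33° ↑ +33°: 305 + 33 = 338°
square ↑ +90°: 338 + 90 = 428 → 428 − 360 = 68°
triadic ↓ −120°: 68 − 120 = -52 → -52 + 360 = 308°
square ↓ −90°: 308 − 90 = 218°
analog 39° ↓ −39°: 218 − 39 = 179°

179°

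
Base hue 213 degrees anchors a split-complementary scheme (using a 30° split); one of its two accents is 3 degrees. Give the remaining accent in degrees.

Split-complementary hues sit 30° either side of the complement.
Complement of the base 213°: 213 + 180 = 393 → 393 − 360 = 33°
The given accent 3° is 30° one side of 33°; the other accent sits 30° the other side: 33 + 30 = 63°

63°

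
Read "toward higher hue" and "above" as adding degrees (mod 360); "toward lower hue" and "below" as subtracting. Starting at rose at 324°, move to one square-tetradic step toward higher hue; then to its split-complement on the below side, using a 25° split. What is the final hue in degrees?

209°

+90° (square ↑): 324 + 90 = 414 → 414 − 360 = 54°
+155° (split-comp 25° ↓): 54 + 155 = 209°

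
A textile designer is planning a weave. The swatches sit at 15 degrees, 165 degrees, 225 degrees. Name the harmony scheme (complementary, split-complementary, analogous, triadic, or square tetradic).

split-complementary

Sort the hues: 15°, 165°, 225°.
Successive gaps around the wheel: 150°, 60°, 150°.
Two 150° gaps and one 60° gap — a base hue opposite a pair of accents 30° either side of its complement — is the split-complementary pattern.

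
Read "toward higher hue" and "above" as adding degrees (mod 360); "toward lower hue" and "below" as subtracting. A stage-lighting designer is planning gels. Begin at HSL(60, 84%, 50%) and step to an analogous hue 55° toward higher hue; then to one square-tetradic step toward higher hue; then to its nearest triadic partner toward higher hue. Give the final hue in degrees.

analog 55° ↑ +55°: 60 + 55 = 115°
square ↑ +90°: 115 + 90 = 205°
triadic ↑ +120°: 205 + 120 = 325°

325°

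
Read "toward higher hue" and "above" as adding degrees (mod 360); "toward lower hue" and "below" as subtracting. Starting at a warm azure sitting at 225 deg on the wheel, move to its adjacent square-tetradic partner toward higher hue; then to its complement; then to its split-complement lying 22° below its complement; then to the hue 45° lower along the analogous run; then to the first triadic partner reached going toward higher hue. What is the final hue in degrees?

square ↑ +90°: 225 + 90 = 315°
complement +180°: 315 + 180 = 495 → 495 − 360 = 135°
split-comp 22° ↓ +158°: 135 + 158 = 293°
analog 45° ↓ −45°: 293 − 45 = 248°
triadic ↑ +120°: 248 + 120 = 368 → 368 − 360 = 8°

8°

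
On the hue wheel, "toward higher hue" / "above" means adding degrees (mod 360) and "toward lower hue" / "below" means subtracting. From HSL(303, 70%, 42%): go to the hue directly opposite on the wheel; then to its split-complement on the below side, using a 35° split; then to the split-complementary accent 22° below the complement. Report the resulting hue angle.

66°

303 + 180 = 483 → 483 − 360 = 123°   (complement)
123 + 145 = 268°   (split-comp 35° ↓)
268 + 158 = 426 → 426 − 360 = 66°   (split-comp 22° ↓)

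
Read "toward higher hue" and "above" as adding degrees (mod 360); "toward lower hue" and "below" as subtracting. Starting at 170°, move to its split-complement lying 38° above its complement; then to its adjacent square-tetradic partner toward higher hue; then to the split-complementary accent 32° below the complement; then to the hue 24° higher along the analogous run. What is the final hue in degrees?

split-comp 38° ↑ +218°: 170 + 218 = 388 → 388 − 360 = 28°
square ↑ +90°: 28 + 90 = 118°
split-comp 32° ↓ +148°: 118 + 148 = 266°
analog 24° ↑ +24°: 266 + 24 = 290°

290°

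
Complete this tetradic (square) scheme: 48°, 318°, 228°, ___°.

138°

A square tetradic scheme places four hues every 90°.
The full set through 48° is {48°, 138°, 228°, 318°}.
Given {48°, 228°, 318°}, the missing hue is 138°.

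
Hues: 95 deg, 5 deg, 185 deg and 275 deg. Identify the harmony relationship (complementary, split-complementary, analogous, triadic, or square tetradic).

Sort the hues: 5°, 95°, 185°, 275°.
Successive gaps around the wheel: 90°, 90°, 90°, 90°.
Four hues every 90° form a square tetradic scheme.

square tetradic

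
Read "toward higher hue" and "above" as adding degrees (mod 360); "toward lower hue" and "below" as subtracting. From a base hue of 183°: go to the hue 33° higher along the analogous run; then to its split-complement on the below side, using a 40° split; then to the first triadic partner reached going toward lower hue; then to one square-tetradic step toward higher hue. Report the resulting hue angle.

analog 33° ↑ +33°: 183 + 33 = 216°
split-comp 40° ↓ +140°: 216 + 140 = 356°
triadic ↓ −120°: 356 − 120 = 236°
square ↑ +90°: 236 + 90 = 326°

326°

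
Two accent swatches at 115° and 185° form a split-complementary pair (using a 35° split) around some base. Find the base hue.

The accents sit 35° either side of the complement, so the complement is their short-arc midpoint on the wheel.
Short-arc midpoint of 115° and 185°: 150°.
Base is 180° from the complement: 150 − 180 = -30 → -30 + 360 = 330°

330°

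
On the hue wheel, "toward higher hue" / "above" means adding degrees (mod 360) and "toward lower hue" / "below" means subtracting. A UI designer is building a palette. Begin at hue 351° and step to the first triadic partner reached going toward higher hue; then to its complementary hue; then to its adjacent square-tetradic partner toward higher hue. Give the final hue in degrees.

21°

triadic ↑ +120°: 351 + 120 = 471 → 471 − 360 = 111°
complement +180°: 111 + 180 = 291°
square ↑ +90°: 291 + 90 = 381 → 381 − 360 = 21°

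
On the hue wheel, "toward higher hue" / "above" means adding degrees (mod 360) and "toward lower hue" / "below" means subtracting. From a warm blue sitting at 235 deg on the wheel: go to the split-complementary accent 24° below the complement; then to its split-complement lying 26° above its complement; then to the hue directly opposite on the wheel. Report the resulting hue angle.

split-comp 24° ↓ +156°: 235 + 156 = 391 → 391 − 360 = 31°
split-comp 26° ↑ +206°: 31 + 206 = 237°
complement +180°: 237 + 180 = 417 → 417 − 360 = 57°

57°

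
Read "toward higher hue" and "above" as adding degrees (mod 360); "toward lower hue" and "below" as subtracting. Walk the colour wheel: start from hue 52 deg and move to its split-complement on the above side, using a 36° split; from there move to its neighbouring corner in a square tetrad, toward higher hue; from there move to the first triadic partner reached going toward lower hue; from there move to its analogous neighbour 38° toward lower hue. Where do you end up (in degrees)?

200°

split-comp 36° ↑ +216°: 52 + 216 = 268°
square ↑ +90°: 268 + 90 = 358°
triadic ↓ −120°: 358 − 120 = 238°
analog 38° ↓ −38°: 238 − 38 = 200°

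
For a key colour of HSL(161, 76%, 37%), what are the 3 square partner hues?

161 + 90 = 251°
161 + 180 = 341°
161 + 270 = 431 → 431 − 360 = 71°

251°, 341°, 71°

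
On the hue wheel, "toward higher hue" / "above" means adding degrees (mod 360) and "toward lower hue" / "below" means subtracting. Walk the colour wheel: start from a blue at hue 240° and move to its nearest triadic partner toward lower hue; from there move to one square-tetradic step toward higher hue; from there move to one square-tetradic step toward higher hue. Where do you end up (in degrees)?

300°

triadic ↓ −120°: 240 − 120 = 120°
square ↑ +90°: 120 + 90 = 210°
square ↑ +90°: 210 + 90 = 300°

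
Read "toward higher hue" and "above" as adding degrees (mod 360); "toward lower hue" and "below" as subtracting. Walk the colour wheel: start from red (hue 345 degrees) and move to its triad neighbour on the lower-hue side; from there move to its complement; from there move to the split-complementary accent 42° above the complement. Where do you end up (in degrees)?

triadic ↓ −120°: 345 − 120 = 225°
complement +180°: 225 + 180 = 405 → 405 − 360 = 45°
split-comp 42° ↑ +222°: 45 + 222 = 267°

267°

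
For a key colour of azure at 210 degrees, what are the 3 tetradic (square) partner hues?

210 + 90 = 300°
210 + 180 = 390 → 390 − 360 = 30°
210 + 270 = 480 → 480 − 360 = 120°

300°, 30° and 120°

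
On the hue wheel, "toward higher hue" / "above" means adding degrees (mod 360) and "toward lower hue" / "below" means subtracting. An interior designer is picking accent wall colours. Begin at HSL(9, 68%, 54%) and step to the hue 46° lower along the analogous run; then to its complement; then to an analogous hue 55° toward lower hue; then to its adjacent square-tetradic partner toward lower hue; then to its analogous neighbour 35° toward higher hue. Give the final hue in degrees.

33°

−46° (analog 46° ↓): 9 − 46 = -37 → -37 + 360 = 323°
+180° (complement): 323 + 180 = 503 → 503 − 360 = 143°
−55° (analog 55° ↓): 143 − 55 = 88°
−90° (square ↓): 88 − 90 = -2 → -2 + 360 = 358°
+35° (analog 35° ↑): 358 + 35 = 393 → 393 − 360 = 33°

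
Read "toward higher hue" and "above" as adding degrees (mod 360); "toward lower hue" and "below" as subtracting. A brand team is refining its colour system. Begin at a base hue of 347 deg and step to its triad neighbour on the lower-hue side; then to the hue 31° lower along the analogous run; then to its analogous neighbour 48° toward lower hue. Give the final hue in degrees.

148°

−120° (triadic ↓): 347 − 120 = 227°
−31° (analog 31° ↓): 227 − 31 = 196°
−48° (analog 48° ↓): 196 − 48 = 148°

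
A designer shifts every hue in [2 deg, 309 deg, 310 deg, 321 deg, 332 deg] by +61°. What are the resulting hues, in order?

2 + 61 = 63°
309 + 61 = 370 → 370 − 360 = 10°
310 + 61 = 371 → 371 − 360 = 11°
321 + 61 = 382 → 382 − 360 = 22°
332 + 61 = 393 → 393 − 360 = 33°

63°, 10°, 11°, 22°, 33°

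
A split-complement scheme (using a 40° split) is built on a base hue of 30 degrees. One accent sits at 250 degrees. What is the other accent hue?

Split-complementary hues sit 40° either side of the complement.
Complement of the base 30°: 30 + 180 = 210°
The given accent 250° is 40° one side of 210°; the other accent sits 40° the other side: 210 − 40 = 170°

170°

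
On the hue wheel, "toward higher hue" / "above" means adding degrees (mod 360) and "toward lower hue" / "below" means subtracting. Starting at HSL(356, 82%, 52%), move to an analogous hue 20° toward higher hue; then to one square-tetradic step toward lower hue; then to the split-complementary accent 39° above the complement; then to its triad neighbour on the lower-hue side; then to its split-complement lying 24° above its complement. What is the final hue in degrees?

356 + 20 = 376 → 376 − 360 = 16°   (analog 20° ↑)
16 − 90 = -74 → -74 + 360 = 286°   (square ↓)
286 + 219 = 505 → 505 − 360 = 145°   (split-comp 39° ↑)
145 − 120 = 25°   (triadic ↓)
25 + 204 = 229°   (split-comp 24° ↑)

229°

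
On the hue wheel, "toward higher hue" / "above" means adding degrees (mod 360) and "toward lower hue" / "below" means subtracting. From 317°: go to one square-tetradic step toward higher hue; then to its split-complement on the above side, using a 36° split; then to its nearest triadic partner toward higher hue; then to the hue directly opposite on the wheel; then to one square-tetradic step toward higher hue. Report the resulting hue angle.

293°

square ↑ +90°: 317 + 90 = 407 → 407 − 360 = 47°
split-comp 36° ↑ +216°: 47 + 216 = 263°
triadic ↑ +120°: 263 + 120 = 383 → 383 − 360 = 23°
complement +180°: 23 + 180 = 203°
square ↑ +90°: 203 + 90 = 293°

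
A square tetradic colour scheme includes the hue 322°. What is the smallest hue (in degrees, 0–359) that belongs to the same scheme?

52°

A square tetradic scheme places four hues every 90°.
The full set through 322° is {52°, 142°, 232°, 322°}.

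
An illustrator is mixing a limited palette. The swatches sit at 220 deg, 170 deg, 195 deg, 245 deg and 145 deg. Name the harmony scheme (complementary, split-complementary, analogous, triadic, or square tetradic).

analogous

Sort the hues: 145°, 170°, 195°, 220°, 245°.
Successive gaps around the wheel: 25°, 25°, 25°, 25°, 260°.
A run of hues at equal small steps (25°) with one large closing gap is an analogous group.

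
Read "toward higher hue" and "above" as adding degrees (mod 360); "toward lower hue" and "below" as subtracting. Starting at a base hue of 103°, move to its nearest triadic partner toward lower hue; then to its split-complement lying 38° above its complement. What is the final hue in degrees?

triadic ↓ −120°: 103 − 120 = -17 → -17 + 360 = 343°
split-comp 38° ↑ +218°: 343 + 218 = 561 → 561 − 360 = 201°

201°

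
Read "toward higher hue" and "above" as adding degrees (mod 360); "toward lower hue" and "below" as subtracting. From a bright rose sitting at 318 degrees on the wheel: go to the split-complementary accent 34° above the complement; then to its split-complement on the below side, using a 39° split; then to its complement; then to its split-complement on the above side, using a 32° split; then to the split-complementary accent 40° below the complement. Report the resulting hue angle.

125°

split-comp 34° ↑ +214°: 318 + 214 = 532 → 532 − 360 = 172°
split-comp 39° ↓ +141°: 172 + 141 = 313°
complement +180°: 313 + 180 = 493 → 493 − 360 = 133°
split-comp 32° ↑ +212°: 133 + 212 = 345°
split-comp 40° ↓ +140°: 345 + 140 = 485 → 485 − 360 = 125°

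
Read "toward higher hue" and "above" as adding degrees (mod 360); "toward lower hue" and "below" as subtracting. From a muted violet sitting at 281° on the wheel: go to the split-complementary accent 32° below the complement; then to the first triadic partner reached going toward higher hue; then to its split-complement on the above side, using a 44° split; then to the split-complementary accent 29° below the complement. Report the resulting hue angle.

204°

+148° (split-comp 32° ↓): 281 + 148 = 429 → 429 − 360 = 69°
+120° (triadic ↑): 69 + 120 = 189°
+224° (split-comp 44° ↑): 189 + 224 = 413 → 413 − 360 = 53°
+151° (split-comp 29° ↓): 53 + 151 = 204°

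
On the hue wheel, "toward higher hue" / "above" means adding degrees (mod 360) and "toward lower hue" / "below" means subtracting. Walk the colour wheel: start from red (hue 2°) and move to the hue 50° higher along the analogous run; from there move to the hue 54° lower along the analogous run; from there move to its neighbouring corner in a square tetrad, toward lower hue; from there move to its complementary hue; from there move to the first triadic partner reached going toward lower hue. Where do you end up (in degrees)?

analog 50° ↑ +50°: 2 + 50 = 52°
analog 54° ↓ −54°: 52 − 54 = -2 → -2 + 360 = 358°
square ↓ −90°: 358 − 90 = 268°
complement +180°: 268 + 180 = 448 → 448 − 360 = 88°
triadic ↓ −120°: 88 − 120 = -32 → -32 + 360 = 328°

328°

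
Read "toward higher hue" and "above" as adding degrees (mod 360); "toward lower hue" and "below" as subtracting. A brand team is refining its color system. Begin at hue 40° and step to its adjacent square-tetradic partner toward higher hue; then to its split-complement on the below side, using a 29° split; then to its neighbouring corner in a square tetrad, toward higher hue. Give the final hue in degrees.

+90° (square ↑): 40 + 90 = 130°
+151° (split-comp 29° ↓): 130 + 151 = 281°
+90° (square ↑): 281 + 90 = 371 → 371 − 360 = 11°

11°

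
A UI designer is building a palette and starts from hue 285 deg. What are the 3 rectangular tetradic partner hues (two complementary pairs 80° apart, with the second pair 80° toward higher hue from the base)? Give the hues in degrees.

5°, 105° and 185°

A rectangular tetradic uses two complementary pairs 80° apart: offsets 0°, 80°, 180°, 260°.
285 + 80 = 365 → 365 − 360 = 5°
285 + 180 = 465 → 465 − 360 = 105°
285 + 260 = 545 → 545 − 360 = 185°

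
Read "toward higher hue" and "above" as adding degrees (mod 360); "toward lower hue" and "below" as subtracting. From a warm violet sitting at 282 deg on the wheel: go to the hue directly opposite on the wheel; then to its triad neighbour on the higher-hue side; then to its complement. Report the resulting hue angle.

282 + 180 = 462 → 462 − 360 = 102°   (complement)
102 + 120 = 222°   (triadic ↑)
222 + 180 = 402 → 402 − 360 = 42°   (complement)

42°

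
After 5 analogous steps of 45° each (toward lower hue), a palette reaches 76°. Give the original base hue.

5 steps of 45° (toward lower hue) give a net shift of −225°.
Start = end − shift: 76 + 225 = 301°

301°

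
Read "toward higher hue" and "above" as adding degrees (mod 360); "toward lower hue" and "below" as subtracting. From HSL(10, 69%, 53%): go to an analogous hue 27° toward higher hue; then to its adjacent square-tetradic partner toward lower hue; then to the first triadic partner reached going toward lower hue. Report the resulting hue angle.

187°

analog 27° ↑ +27°: 10 + 27 = 37°
square ↓ −90°: 37 − 90 = -53 → -53 + 360 = 307°
triadic ↓ −120°: 307 − 120 = 187°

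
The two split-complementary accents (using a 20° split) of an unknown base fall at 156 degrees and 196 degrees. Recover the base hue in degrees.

The accents sit 20° either side of the complement, so the complement is their short-arc midpoint on the wheel.
Short-arc midpoint of 156° and 196°: 176°.
Base is 180° from the complement: 176 − 180 = -4 → -4 + 360 = 356°

356°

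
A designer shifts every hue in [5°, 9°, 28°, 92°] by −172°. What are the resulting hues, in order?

193°, 197°, 216°, 280°

5 − 172 = -167 → -167 + 360 = 193°
9 − 172 = -163 → -163 + 360 = 197°
28 − 172 = -144 → -144 + 360 = 216°
92 − 172 = -80 → -80 + 360 = 280°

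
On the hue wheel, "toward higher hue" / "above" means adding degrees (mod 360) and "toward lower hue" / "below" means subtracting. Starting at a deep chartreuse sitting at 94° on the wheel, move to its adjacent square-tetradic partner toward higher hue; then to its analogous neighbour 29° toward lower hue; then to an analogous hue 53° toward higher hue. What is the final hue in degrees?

208°

94 + 90 = 184°   (square ↑)
184 − 29 = 155°   (analog 29° ↓)
155 + 53 = 208°   (analog 53° ↑)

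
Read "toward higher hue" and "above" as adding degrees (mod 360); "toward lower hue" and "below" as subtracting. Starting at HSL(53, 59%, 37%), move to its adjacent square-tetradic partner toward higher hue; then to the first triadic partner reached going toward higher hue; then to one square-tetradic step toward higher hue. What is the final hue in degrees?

353°

53 + 90 = 143°   (square ↑)
143 + 120 = 263°   (triadic ↑)
263 + 90 = 353°   (square ↑)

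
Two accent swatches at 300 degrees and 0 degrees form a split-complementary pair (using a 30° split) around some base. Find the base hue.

150°

The accents sit 30° either side of the complement, so the complement is their short-arc midpoint on the wheel.
Short-arc midpoint of 300° and 0°: 330°.
Base is 180° from the complement: 330 − 180 = 150°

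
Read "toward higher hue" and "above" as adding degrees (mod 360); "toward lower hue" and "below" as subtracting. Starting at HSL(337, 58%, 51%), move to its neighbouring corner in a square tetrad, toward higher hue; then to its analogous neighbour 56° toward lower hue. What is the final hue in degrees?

square ↑ +90°: 337 + 90 = 427 → 427 − 360 = 67°
analog 56° ↓ −56°: 67 − 56 = 11°

11°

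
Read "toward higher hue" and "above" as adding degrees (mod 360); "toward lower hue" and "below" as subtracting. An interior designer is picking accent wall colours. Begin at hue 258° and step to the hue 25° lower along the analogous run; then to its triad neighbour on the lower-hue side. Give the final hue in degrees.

113°

258 − 25 = 233°   (analog 25° ↓)
233 − 120 = 113°   (triadic ↓)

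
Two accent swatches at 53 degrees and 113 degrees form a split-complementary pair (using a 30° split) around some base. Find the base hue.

The accents sit 30° either side of the complement, so the complement is their short-arc midpoint on the wheel.
Short-arc midpoint of 53° and 113°: 83°.
Base is 180° from the complement: 83 − 180 = -97 → -97 + 360 = 263°

263°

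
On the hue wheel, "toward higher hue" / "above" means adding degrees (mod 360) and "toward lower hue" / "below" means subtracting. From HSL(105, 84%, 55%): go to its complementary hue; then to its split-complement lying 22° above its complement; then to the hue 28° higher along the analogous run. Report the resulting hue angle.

155°

complement +180°: 105 + 180 = 285°
split-comp 22° ↑ +202°: 285 + 202 = 487 → 487 − 360 = 127°
analog 28° ↑ +28°: 127 + 28 = 155°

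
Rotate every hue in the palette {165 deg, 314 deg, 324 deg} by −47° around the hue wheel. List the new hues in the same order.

118°, 267°, 277°

165 − 47 = 118°
314 − 47 = 267°
324 − 47 = 277°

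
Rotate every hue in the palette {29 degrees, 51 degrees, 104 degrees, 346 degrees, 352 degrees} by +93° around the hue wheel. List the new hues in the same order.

122°, 144°, 197°, 79°, 85°

29 + 93 = 122°
51 + 93 = 144°
104 + 93 = 197°
346 + 93 = 439 → 439 − 360 = 79°
352 + 93 = 445 → 445 − 360 = 85°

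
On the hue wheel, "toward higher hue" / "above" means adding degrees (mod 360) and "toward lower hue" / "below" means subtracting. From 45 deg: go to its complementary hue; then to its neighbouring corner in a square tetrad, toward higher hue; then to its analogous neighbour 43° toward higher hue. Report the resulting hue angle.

358°

45 + 180 = 225°   (complement)
225 + 90 = 315°   (square ↑)
315 + 43 = 358°   (analog 43° ↑)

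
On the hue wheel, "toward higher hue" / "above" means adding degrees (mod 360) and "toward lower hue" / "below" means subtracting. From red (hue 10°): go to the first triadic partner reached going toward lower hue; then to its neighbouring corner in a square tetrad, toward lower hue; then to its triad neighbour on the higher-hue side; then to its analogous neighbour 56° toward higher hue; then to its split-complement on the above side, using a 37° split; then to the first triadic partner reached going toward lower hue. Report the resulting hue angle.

73°

−120° (triadic ↓): 10 − 120 = -110 → -110 + 360 = 250°
−90° (square ↓): 250 − 90 = 160°
+120° (triadic ↑): 160 + 120 = 280°
+56° (analog 56° ↑): 280 + 56 = 336°
+217° (split-comp 37° ↑): 336 + 217 = 553 → 553 − 360 = 193°
−120° (triadic ↓): 193 − 120 = 73°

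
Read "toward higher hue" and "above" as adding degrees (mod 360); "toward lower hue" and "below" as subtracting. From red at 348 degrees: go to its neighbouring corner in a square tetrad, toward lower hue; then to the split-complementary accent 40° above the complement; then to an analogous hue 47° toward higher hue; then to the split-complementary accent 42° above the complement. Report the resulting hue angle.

27°

348 − 90 = 258°   (square ↓)
258 + 220 = 478 → 478 − 360 = 118°   (split-comp 40° ↑)
118 + 47 = 165°   (analog 47° ↑)
165 + 222 = 387 → 387 − 360 = 27°   (split-comp 42° ↑)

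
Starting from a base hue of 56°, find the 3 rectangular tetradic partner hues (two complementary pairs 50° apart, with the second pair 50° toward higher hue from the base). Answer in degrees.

106°, 236° and 286°

56 + 50 = 106°
56 + 180 = 236°
56 + 230 = 286°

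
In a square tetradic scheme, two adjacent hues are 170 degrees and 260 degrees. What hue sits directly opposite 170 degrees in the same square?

350°

A square tetradic scheme places four hues 90° apart; opposite corners are 180° apart.
170 + 180 = 350°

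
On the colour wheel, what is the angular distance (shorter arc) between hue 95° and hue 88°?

|95 − 88| = 7.
7 ≤ 180, so the shorter arc is 7°.

7°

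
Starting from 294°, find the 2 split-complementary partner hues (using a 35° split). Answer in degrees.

Split-complementary hues sit 35° either side of the complement.
Complement of 294°: 294 + 180 = 474 → 474 − 360 = 114°
114 − 35 = 79°
114 + 35 = 149°

79° and 149°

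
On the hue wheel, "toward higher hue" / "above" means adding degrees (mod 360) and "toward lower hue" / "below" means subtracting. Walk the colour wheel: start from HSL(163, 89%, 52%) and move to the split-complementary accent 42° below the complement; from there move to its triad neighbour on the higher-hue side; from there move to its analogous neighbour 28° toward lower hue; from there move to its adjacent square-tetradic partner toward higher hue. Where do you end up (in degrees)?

163 + 138 = 301°   (split-comp 42° ↓)
301 + 120 = 421 → 421 − 360 = 61°   (triadic ↑)
61 − 28 = 33°   (analog 28° ↓)
33 + 90 = 123°   (square ↑)

123°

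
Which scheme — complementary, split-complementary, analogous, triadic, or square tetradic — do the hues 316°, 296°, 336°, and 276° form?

analogous

Sort the hues: 276°, 296°, 316°, 336°.
Successive gaps around the wheel: 20°, 20°, 20°, 300°.
A run of hues at equal small steps (20°) with one large closing gap is an analogous group.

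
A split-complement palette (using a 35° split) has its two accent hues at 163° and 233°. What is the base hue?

18°

The accents sit 35° either side of the complement, so the complement is their short-arc midpoint on the wheel.
Short-arc midpoint of 163° and 233°: 198°.
Base is 180° from the complement: 198 − 180 = 18°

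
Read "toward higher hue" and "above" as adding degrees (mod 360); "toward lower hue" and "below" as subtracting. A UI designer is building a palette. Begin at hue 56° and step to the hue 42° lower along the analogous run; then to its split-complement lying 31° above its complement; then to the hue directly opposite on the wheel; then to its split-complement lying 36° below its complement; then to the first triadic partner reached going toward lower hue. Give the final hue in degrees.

analog 42° ↓ −42°: 56 − 42 = 14°
split-comp 31° ↑ +211°: 14 + 211 = 225°
complement +180°: 225 + 180 = 405 → 405 − 360 = 45°
split-comp 36° ↓ +144°: 45 + 144 = 189°
triadic ↓ −120°: 189 − 120 = 69°

69°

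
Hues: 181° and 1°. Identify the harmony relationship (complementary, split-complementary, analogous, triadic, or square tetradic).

complementary

Sort the hues: 1°, 181°.
Successive gaps around the wheel: 180°, 180°.
Two hues 180° apart are complementary.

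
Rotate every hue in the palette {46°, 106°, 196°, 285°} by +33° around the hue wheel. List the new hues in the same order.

79°, 139°, 229°, 318°

46 + 33 = 79°
106 + 33 = 139°
196 + 33 = 229°
285 + 33 = 318°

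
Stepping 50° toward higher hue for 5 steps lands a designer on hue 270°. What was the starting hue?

20°

5 steps of 50° (toward higher hue) give a net shift of +250°.
Start = end − shift: 270 − 250 = 20°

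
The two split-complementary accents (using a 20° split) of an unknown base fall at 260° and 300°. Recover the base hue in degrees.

The accents sit 20° either side of the complement, so the complement is their short-arc midpoint on the wheel.
Short-arc midpoint of 260° and 300°: 280°.
Base is 180° from the complement: 280 − 180 = 100°

100°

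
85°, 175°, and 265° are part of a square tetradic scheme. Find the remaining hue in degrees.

355°

A square tetradic scheme places four hues every 90°.
The full set through 85° is {85°, 175°, 265°, 355°}.
Given {85°, 175°, 265°}, the missing hue is 355°.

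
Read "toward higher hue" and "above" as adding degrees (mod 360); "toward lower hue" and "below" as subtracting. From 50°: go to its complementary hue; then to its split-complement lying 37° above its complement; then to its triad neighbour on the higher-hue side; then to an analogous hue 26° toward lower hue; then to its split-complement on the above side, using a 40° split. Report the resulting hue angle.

41°

+180° (complement): 50 + 180 = 230°
+217° (split-comp 37° ↑): 230 + 217 = 447 → 447 − 360 = 87°
+120° (triadic ↑): 87 + 120 = 207°
−26° (analog 26° ↓): 207 − 26 = 181°
+220° (split-comp 40° ↑): 181 + 220 = 401 → 401 − 360 = 41°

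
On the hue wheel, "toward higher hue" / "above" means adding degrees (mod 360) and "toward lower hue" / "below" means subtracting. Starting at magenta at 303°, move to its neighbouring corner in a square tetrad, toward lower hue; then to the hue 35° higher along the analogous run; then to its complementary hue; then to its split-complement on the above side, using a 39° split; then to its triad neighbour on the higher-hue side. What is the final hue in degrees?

303 − 90 = 213°   (square ↓)
213 + 35 = 248°   (analog 35° ↑)
248 + 180 = 428 → 428 − 360 = 68°   (complement)
68 + 219 = 287°   (split-comp 39° ↑)
287 + 120 = 407 → 407 − 360 = 47°   (triadic ↑)

47°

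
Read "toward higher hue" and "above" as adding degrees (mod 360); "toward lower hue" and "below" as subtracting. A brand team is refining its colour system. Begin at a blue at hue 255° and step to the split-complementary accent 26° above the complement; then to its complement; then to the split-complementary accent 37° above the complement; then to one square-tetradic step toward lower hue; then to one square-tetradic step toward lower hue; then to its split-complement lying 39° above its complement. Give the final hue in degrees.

255 + 206 = 461 → 461 − 360 = 101°   (split-comp 26° ↑)
101 + 180 = 281°   (complement)
281 + 217 = 498 → 498 − 360 = 138°   (split-comp 37° ↑)
138 − 90 = 48°   (square ↓)
48 − 90 = -42 → -42 + 360 = 318°   (square ↓)
318 + 219 = 537 → 537 − 360 = 177°   (split-comp 39° ↑)

177°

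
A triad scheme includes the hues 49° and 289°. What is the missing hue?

A triad places three hues 120° apart.
The full set through 49° is {49°, 169°, 289°}.
Given {49°, 289°}, the missing hue is 169°.

169°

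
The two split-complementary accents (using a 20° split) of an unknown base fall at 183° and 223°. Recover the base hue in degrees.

The accents sit 20° either side of the complement, so the complement is their short-arc midpoint on the wheel.
Short-arc midpoint of 183° and 223°: 203°.
Base is 180° from the complement: 203 − 180 = 23°

23°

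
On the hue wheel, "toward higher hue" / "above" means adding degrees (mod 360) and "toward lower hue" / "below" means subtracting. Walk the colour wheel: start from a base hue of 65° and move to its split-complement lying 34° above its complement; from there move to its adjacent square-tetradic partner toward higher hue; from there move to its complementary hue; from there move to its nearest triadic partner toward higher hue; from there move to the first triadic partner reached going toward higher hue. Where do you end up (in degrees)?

split-comp 34° ↑ +214°: 65 + 214 = 279°
square ↑ +90°: 279 + 90 = 369 → 369 − 360 = 9°
complement +180°: 9 + 180 = 189°
triadic ↑ +120°: 189 + 120 = 309°
triadic ↑ +120°: 309 + 120 = 429 → 429 − 360 = 69°

69°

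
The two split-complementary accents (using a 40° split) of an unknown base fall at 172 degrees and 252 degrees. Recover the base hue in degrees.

32°

The accents sit 40° either side of the complement, so the complement is their short-arc midpoint on the wheel.
Short-arc midpoint of 172° and 252°: 212°.
Base is 180° from the complement: 212 − 180 = 32°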